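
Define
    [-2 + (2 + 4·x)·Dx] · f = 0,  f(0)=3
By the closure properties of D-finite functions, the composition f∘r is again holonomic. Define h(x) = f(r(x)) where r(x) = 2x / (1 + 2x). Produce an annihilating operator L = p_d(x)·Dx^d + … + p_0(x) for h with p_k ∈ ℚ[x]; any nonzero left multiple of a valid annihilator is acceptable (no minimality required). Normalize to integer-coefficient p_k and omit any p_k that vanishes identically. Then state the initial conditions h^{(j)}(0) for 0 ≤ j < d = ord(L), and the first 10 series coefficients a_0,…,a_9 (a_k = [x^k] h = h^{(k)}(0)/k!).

f: a_k = 3, 3, -3/2, 3/2, -15/8, 21/8, -63/16, 99/16, -1287/128, 2145/128, …
Substitute x→r, Dx→(1/r')Dx; clear ⇒ L₀.
L = -2 + (1 + 8·x + 12·x^2)·Dx  (order 1).
h: a_k = 3, 6, -18, 60, -222, 900, -3924, 18072, -86670, 428388, …
ICs: h(0) = 3.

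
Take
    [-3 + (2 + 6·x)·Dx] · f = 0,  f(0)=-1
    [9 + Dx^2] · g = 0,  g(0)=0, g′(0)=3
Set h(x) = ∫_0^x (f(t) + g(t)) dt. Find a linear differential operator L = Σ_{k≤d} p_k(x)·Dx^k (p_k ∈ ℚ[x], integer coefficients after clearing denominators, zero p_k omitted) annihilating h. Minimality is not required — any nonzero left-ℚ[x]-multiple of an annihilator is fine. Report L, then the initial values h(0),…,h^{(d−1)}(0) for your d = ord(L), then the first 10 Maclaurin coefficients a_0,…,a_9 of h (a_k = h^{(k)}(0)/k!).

f: a_k = -1, -3/2, 9/8, -27/16, 405/128, -1701/256, 15309/1024, -72171/2048, 2814669/32768, -14073345/65536, …
g: a_k = 0, 3, 0, -9/2, 0, 81/40, 0, -243/560, 0, 243/4480, …
Weyl lclm of L_f,L_g ⇒ L₀ (ord ≤ 3).
Integrate: L := L₀·Dx.
L = (-63 - 216·x - 324·x^2)·Dx + (18 + 198·x + 648·x^2 + 648·x^3)·Dx^2 + (-7 - 24·x - 36·x^2)·Dx^3 + (2 + 22·x + 72·x^2 + 72·x^3)·Dx^4  (order 4).
h: a_k = 0, -1, 3/4, 3/8, -99/64, 81/128, -1971/2560, 2187/1024, -2557089/573440, 312741/32768, …
ICs: h(0) = 0, h′(0) = -1, h′′(0) = 3/2, h′′′(0) = 9/4.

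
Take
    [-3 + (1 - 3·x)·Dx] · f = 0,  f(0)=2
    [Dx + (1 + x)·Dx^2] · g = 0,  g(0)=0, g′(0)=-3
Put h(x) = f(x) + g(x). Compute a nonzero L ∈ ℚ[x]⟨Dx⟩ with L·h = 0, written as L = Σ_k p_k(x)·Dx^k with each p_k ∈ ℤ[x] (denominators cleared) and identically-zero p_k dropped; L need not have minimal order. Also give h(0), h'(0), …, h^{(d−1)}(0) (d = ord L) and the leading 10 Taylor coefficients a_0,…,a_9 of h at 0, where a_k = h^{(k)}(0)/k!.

f: a_k = 2, 6, 18, 54, 162, 486, 1458, 4374, 13122, 39366, …
g: a_k = 0, -3, 3/2, -1, 3/4, -3/5, 1/2, -3/7, 3/8, -1/3, …
L₀ := lclm(L_f,L_g); ord L₀ ≤ 1+2.
L = (66 + 18·x)·Dx + (52 + 120·x + 36·x^2)·Dx^2 + (-7 + 11·x + 27·x^2 + 9·x^3)·Dx^3  (order 3).
h: a_k = 2, 3, 39/2, 53, 651/4, 2427/5, 2917/2, 30615/7, 104979/8, 118097/3, …
ICs: h(0) = 2, h′(0) = 3, h′′(0) = 39.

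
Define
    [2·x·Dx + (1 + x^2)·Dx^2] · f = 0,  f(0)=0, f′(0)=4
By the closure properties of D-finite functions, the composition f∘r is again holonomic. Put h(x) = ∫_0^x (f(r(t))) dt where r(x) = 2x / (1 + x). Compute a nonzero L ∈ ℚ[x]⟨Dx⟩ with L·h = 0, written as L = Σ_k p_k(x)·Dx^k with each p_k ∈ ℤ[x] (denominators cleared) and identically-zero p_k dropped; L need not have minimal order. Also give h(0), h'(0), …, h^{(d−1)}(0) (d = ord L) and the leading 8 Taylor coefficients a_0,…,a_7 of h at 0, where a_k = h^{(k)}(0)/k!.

f: a_k = 0, 4, 0, -4/3, 0, 4/5, 0, -4/7, …
Change of var in L_f (x↦r) gives L₀.
∫: right-multiply L₀ by Dx.
L = (2 + 10·x)·Dx^2 + (1 + 2·x + 5·x^2)·Dx^3  (order 3).
h: a_k = 0, 0, 4, -8/3, -2/3, 24/5, -76/15, -88/21, …
ICs: h(0) = 0, h′(0) = 0, h′′(0) = 8.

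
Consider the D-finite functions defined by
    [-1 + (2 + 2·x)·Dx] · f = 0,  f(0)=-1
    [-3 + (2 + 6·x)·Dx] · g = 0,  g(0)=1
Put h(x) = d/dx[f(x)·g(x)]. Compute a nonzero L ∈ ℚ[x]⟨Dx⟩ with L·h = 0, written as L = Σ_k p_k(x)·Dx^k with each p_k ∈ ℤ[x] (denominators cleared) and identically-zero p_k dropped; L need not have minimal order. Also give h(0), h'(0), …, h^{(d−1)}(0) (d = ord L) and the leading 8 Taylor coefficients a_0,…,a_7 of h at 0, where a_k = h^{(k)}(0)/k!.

f: a_k = -1, -1/2, 1/8, -1/16, 5/128, -7/256, 21/1024, -33/2048, …
g: a_k = 1, 3/2, -9/8, 27/16, -405/128, 1701/256, -15309/1024, 72171/2048, …
h₀=f·g: eliminate ⇒ L₀, order ≤ 1·1.
h=h₀': d/dx-closure on L₀ ⇒ L.
L = -1 + (-2 - 11·x - 18·x^2 - 9·x^3)·Dx  (order 1).
h: a_k = -2, 1, -3, 17/2, -95/4, 531/8, -1491/8, 8421/16, …
ICs: h(0) = -2.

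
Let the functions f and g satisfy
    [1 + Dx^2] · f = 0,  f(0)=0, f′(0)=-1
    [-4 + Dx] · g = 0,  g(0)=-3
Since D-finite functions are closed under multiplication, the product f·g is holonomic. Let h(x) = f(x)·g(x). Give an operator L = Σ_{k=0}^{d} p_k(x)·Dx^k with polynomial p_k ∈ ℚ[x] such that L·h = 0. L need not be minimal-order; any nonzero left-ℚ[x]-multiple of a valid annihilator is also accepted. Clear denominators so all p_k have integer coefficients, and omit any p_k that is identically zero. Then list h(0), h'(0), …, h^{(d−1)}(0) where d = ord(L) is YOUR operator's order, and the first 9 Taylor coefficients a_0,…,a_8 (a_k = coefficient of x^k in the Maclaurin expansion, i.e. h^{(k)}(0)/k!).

L = 17 - 8·Dx + Dx^2  (order 2).
h: a_k = 0, 3, 12, 47/2, 30, 1121/40, 611/30, 20047/1680, 23/4, …
ICs: h(0) = 0, h′(0) = 3.

f: a_k = 0, -1, 0, 1/6, 0, -1/120, 0, 1/5040, 0, …
g: a_k = -3, -12, -24, -32, -32, -128/5, -256/15, -1024/105, -512/105, …
L₀ := L_f ⊗_s L_g (sym. prod.), ord ≤ 2.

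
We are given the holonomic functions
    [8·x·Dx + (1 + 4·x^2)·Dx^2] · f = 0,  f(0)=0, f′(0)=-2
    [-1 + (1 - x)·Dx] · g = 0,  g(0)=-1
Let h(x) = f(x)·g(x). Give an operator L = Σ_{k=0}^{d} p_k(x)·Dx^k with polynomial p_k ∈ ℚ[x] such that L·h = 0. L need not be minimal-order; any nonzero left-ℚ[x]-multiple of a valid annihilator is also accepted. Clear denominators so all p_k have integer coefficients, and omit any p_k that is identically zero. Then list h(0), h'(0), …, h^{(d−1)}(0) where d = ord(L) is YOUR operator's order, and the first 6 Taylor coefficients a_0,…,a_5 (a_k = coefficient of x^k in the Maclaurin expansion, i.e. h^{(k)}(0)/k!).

L = 8·x + (2 - 8·x + 16·x^2)·Dx + (-1 + x - 4·x^2 + 4·x^3)·Dx^2  (order 2).
h: a_k = 0, 2, 2, -2/3, -2/3, 86/15, …
ICs: h(0) = 0, h′(0) = 2.

f: a_k = 0, -2, 0, 8/3, 0, -32/5, …
g: a_k = -1, -1, -1, -1, -1, -1, …
L₀ := L_f ⊗_s L_g (sym. prod.), ord ≤ 2.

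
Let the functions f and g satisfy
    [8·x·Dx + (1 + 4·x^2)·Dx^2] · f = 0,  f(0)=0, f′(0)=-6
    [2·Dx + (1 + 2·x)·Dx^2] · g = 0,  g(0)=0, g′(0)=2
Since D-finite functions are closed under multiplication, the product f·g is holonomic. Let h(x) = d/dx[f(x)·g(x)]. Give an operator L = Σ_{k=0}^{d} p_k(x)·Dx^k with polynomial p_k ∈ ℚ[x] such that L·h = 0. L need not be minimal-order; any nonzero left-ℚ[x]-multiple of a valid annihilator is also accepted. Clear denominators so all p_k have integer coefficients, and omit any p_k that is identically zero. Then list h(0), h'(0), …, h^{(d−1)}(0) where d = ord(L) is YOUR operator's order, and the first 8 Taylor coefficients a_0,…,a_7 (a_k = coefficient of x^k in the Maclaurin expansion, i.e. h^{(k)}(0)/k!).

f: a_k = 0, -6, 0, 8, 0, -96/5, 0, 384/7, …
g: a_k = 0, 2, -2, 8/3, -4, 32/5, -32/3, 128/7, …
Product ⇒ symmetric product L₀, ord ≤ 4.
h₀' ⇒ L via d/dx closure of L₀.
L = (192 + 704·x + 2560·x^2 + 9984·x^3 + 15360·x^4 + 13312·x^5 + 4096·x^7) + (72 + 992·x + 4928·x^2 + 15488·x^3 + 34816·x^4 + 47616·x^5 + 35840·x^6 + 6144·x^7 + 14336·x^8)·Dx + (24 + 256·x + 1536·x^2 + 4992·x^3 + 11520·x^4 + 19968·x^5 + 24576·x^6 + 18432·x^7 + 6144·x^8 + 8192·x^9)·Dx^2 + (5 + 36·x + 148·x^2 + 448·x^3 + 1056·x^4 + 1920·x^5 + 2688·x^6 + 3072·x^7 + 2304·x^8 + 1024·x^9 + 1024·x^10)·Dx^3  (order 3).
h: a_k = 0, -24, 36, 0, 40, -1664/5, 2464/5, 0, …
ICs: h(0) = 0, h′(0) = -24, h′′(0) = 72.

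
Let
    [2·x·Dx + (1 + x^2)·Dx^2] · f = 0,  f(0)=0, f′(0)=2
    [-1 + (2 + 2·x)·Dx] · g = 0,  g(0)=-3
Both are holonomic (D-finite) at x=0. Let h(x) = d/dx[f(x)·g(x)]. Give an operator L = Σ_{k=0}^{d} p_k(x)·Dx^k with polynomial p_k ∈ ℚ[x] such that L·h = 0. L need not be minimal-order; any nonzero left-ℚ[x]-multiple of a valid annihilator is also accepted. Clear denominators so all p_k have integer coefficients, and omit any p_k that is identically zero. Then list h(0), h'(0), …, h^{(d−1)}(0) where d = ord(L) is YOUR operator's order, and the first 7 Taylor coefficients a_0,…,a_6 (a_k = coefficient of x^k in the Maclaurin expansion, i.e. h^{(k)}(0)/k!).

f: a_k = 0, 2, 0, -2/3, 0, 2/5, 0, …
g: a_k = -3, -3/2, 3/8, -3/16, 15/128, -21/256, 63/1024, …
L₀ := L_f ⊗_s L_g (sym. prod.), ord ≤ 2.
Differentiate: ansatz ord ≤ ord L₀ ⇒ L.
L = (5 + 40·x + 2·x^2 - 24·x^3 - 3·x^4) + (28 + 84·x + 72·x^2 - 56·x^3 - 84·x^4 - 12·x^5)·Dx + (12 + 8·x - 12·x^2 - 16·x^3 - 28·x^4 - 24·x^5 - 4·x^6)·Dx^2  (order 2).
h: a_k = -6, -6, 33/4, 5/2, -389/64, -1227/320, 18853/2560, …
ICs: h(0) = -6, h′(0) = -6.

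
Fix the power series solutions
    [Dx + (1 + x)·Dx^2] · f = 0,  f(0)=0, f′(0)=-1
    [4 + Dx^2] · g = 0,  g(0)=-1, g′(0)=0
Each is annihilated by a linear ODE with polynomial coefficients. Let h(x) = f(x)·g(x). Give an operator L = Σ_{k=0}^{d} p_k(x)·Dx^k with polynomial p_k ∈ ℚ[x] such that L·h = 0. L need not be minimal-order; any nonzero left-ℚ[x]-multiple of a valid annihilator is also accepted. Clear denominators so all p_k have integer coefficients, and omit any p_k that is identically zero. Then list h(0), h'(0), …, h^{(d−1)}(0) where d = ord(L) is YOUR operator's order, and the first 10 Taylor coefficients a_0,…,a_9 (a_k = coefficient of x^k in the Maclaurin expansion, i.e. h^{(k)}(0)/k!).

f: a_k = 0, -1, 1/2, -1/3, 1/4, -1/5, 1/6, -1/7, 1/8, -1/9, …
g: a_k = -1, 0, 2, 0, -2/3, 0, 4/45, 0, -2/315, 0, …
Product ⇒ symmetric product L₀, ord ≤ 4.
L = (168 + 864·x + 1456·x^2 + 1024·x^3 + 256·x^4) + (112 + 368·x + 384·x^2 + 128·x^3)·Dx + (102 + 464·x + 744·x^2 + 512·x^3 + 128·x^4)·Dx^2 + (28 + 92·x + 96·x^2 + 32·x^3)·Dx^3 + (15 + 62·x + 95·x^2 + 64·x^3 + 16·x^4)·Dx^4  (order 4).
h: a_k = 0, 1, -1/2, -5/3, 3/4, 1/5, 0, -13/105, 31/360, -61/945, …
ICs: h(0) = 0, h′(0) = 1, h′′(0) = -1, h′′′(0) = -10.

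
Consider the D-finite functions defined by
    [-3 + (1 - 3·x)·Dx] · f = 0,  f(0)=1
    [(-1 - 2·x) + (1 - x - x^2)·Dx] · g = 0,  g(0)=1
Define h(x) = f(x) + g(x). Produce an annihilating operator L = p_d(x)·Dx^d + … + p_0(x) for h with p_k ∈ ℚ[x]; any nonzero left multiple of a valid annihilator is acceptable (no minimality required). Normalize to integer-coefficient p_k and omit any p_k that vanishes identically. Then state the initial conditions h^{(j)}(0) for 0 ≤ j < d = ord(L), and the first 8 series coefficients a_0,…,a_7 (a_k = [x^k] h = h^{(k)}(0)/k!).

f: a_k = 1, 3, 9, 27, 81, 243, 729, 2187, …
g: a_k = 1, 1, 2, 3, 5, 8, 13, 21, …
h₀=f+g: left-lcm gives L₀, ord ≤ 2.
L = (-6 - 36·x + 18·x^2 - 18·x^3) + (14 - 18·x - 24·x^2 + 18·x^3 - 36·x^4)·Dx + (-2 + 10·x - 15·x^2 + 10·x^3 - 9·x^5)·Dx^2  (order 2).
h: a_k = 2, 4, 11, 30, 86, 251, 742, 2208, …
ICs: h(0) = 2, h′(0) = 4.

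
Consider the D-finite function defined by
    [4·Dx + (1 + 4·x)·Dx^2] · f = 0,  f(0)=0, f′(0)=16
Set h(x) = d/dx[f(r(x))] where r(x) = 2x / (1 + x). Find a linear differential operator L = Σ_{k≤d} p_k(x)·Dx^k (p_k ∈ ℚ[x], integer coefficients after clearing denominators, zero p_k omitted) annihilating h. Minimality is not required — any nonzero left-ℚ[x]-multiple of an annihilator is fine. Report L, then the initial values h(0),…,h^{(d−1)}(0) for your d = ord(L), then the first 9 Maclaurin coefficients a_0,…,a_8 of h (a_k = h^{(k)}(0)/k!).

f: a_k = 0, 16, -32, 256/3, -256, 4096/5, -8192/3, 65536/7, -32768, …
h₀=f(r): pull back L_f along r ⇒ L₀.
h₀' ⇒ L via d/dx closure of L₀.
L = (10 + 18·x) + (1 + 10·x + 9·x^2)·Dx  (order 1).
h: a_k = 32, -320, 2912, -26240, 236192, -2125760, 19131872, -172186880, 1549681952, …
ICs: h(0) = 32.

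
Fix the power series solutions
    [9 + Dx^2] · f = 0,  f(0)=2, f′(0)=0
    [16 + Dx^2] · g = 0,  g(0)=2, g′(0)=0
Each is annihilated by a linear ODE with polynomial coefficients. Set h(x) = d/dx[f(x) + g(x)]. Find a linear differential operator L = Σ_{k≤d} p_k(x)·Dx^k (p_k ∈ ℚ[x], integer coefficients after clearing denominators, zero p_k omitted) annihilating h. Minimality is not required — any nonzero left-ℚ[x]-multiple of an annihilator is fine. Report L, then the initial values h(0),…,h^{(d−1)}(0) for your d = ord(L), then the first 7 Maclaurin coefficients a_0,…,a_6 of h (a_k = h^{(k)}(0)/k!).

f: a_k = 2, 0, -9, 0, 27/4, 0, -81/40, …
g: a_k = 2, 0, -16, 0, 64/3, 0, -512/45, …
L₀ := lclm(L_f,L_g); ord L₀ ≤ 2+2.
Differentiate: ansatz ord ≤ ord L₀ ⇒ L.
L = 144 + 25·Dx^2 + Dx^4  (order 4).
h: a_k = 0, -50, 0, 337/3, 0, -965/12, 0, …
ICs: h(0) = 0, h′(0) = -50, h′′(0) = 0, h′′′(0) = 674.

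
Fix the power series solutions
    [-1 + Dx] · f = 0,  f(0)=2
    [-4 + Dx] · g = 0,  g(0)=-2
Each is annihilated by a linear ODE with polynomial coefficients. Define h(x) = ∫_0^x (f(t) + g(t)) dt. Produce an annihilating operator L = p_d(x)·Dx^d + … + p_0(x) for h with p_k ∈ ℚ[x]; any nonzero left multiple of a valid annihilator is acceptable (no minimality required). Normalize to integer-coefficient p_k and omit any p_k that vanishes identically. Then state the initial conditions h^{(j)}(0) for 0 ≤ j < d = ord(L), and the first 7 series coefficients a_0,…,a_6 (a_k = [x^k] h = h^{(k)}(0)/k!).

f: a_k = 2, 2, 1, 1/3, 1/12, 1/60, 1/360, …
g: a_k = -2, -8, -16, -64/3, -64/3, -256/15, -512/45, …
L₀ := lclm(L_f,L_g); ord L₀ ≤ 1+1.
∫: right-multiply L₀ by Dx.
L = 4·Dx - 5·Dx^2 + Dx^3  (order 3).
h: a_k = 0, 0, -3, -5, -21/4, -17/4, -341/120, …
ICs: h(0) = 0, h′(0) = 0, h′′(0) = -6.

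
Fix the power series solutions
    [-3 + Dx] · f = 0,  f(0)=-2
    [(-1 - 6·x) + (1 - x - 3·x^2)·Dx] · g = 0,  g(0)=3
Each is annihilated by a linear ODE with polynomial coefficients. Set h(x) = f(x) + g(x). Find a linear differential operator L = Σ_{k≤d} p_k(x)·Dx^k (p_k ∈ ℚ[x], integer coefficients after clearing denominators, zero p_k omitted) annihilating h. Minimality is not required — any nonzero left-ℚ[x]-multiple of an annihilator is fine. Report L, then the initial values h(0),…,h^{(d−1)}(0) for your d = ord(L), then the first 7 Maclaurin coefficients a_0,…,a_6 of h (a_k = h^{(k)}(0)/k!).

L = (15 + 9·x + 243·x^2 + 162·x^3) + (1 - 36·x - 99·x^2 + 54·x^3 + 81·x^4)·Dx + (-2 + 11·x + 6·x^2 - 36·x^3 - 27·x^4)·Dx^2  (order 2).
h: a_k = 1, -3, 3, 12, 201/4, 2319/20, 11559/40, …
ICs: h(0) = 1, h′(0) = -3.

f: a_k = -2, -6, -9, -9, -27/4, -81/20, -81/40, …
g: a_k = 3, 3, 12, 21, 57, 120, 291, …
Weyl lclm of L_f,L_g ⇒ L₀ (ord ≤ 2).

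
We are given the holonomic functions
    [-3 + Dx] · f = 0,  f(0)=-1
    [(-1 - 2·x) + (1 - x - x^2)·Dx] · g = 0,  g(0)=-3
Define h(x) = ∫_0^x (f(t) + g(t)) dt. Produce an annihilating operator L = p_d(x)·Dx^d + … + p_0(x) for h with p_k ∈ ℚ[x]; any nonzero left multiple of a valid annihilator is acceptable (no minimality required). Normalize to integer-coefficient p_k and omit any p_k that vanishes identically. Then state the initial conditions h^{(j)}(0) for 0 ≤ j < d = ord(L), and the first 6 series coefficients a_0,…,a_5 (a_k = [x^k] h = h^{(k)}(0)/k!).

f: a_k = -1, -3, -9/2, -9/2, -27/8, -81/40, …
g: a_k = -3, -3, -6, -9, -15, -24, …
Weyl lclm of L_f,L_g ⇒ L₀ (ord ≤ 2).
∫: right-multiply L₀ by Dx.
L = (3 + 9·x + 45·x^2 + 18·x^3)·Dx + (5 - 24·x - 15·x^2 + 18·x^3 + 9·x^4)·Dx^2 + (-2 + 7·x - 8·x^3 - 3·x^4)·Dx^3  (order 3).
h: a_k = 0, -4, -3, -7/2, -27/8, -147/40, …
ICs: h(0) = 0, h′(0) = -4, h′′(0) = -6.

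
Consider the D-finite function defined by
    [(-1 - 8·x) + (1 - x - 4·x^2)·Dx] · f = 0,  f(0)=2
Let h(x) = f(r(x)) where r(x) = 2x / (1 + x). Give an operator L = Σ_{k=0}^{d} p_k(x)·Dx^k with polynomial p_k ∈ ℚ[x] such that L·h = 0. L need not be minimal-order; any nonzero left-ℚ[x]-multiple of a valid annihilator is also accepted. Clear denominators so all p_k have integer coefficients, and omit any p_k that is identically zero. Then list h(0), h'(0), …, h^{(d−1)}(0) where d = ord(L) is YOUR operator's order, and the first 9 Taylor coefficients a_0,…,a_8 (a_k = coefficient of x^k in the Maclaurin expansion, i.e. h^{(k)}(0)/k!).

f: a_k = 2, 2, 10, 18, 58, 130, 362, 882, 2330, …
Change of var in L_f (x↦r) gives L₀.
L = (2 + 34·x) + (-1 - x + 17·x^2 + 17·x^3)·Dx  (order 1).
h: a_k = 2, 4, 36, 68, 612, 1156, 10404, 19652, 176868, …
ICs: h(0) = 2.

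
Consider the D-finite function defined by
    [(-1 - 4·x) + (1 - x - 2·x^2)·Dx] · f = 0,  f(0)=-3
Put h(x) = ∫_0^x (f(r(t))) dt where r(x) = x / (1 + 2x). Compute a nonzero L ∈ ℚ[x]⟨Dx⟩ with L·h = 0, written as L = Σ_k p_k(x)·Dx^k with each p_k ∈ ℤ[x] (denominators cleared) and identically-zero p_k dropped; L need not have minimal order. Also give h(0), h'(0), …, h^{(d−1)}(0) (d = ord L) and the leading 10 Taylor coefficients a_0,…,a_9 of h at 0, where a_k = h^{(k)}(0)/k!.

f: a_k = -3, -3, -9, -15, -33, -63, -129, -255, -513, -1023, …
Change of var in L_f (x↦r) gives L₀.
h=∫₀ˣh₀: take L = L₀·Dx.
L = (-1 - 6·x)·Dx + (1 + 5·x + 6·x^2)·Dx^2  (order 2).
h: a_k = 0, -3, -3/2, -1, 9/4, -27/5, 27/2, -243/7, 729/8, -243, …
ICs: h(0) = 0, h′(0) = -3.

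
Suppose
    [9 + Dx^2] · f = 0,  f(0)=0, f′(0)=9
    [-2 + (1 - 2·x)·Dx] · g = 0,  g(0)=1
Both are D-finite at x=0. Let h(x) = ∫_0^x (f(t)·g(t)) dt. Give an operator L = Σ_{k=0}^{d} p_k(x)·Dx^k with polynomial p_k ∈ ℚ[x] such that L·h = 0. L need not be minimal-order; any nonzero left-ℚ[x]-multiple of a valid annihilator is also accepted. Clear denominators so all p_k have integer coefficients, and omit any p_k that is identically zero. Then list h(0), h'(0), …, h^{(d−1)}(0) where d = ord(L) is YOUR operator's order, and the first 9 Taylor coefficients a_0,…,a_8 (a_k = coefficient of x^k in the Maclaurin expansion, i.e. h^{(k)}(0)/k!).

f: a_k = 0, 9, 0, -27/2, 0, 243/40, 0, -729/560, 0, …
g: a_k = 1, 2, 4, 8, 16, 32, 64, 128, 256, …
L₀ := L_f ⊗_s L_g (sym. prod.), ord ≤ 2.
Integrate: L := L₀·Dx.
L = (-9 + 18·x)·Dx + 4·Dx^2 + (-1 + 2·x)·Dx^3  (order 3).
h: a_k = 0, 0, 9/2, 6, 45/8, 9, 1281/80, 549/20, 214479/4480, …
ICs: h(0) = 0, h′(0) = 0, h′′(0) = 9.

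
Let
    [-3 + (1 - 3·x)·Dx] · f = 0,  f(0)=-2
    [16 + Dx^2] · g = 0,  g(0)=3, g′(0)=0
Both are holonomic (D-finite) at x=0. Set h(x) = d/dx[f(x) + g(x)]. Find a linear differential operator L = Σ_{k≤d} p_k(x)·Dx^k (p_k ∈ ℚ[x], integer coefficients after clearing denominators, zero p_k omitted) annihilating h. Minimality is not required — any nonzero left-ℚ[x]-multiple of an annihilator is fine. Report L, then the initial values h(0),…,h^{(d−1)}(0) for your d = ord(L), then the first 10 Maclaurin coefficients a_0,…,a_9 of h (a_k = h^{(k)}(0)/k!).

L = (5952 - 4608·x + 6912·x^2) + (-560 + 2448·x - 3456·x^2 + 3456·x^3)·Dx + (372 - 288·x + 432·x^2)·Dx^2 + (-35 + 153·x - 216·x^2 + 216·x^3)·Dx^3  (order 3).
h: a_k = -6, -84, -162, -520, -2430, -44252/5, -30618, -11018384/105, -354294, -1116034292/945, …
ICs: h(0) = -6, h′(0) = -84, h′′(0) = -324.

f: a_k = -2, -6, -18, -54, -162, -486, -1458, -4374, -13122, -39366, …
g: a_k = 3, 0, -24, 0, 32, 0, -256/15, 0, 512/105, 0, …
h₀=f+g: left-lcm gives L₀, ord ≤ 3.
Differentiate: ansatz ord ≤ ord L₀ ⇒ L.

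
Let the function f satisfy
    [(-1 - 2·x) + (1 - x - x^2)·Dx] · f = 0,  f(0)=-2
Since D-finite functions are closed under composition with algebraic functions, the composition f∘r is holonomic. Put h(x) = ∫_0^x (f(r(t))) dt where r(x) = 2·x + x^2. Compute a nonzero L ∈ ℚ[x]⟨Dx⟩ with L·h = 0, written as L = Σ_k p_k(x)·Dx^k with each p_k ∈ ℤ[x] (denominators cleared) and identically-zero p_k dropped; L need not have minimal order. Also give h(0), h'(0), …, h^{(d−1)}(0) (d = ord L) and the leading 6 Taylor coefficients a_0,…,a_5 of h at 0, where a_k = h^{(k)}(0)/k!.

L = (2 + 10·x + 12·x^2 + 4·x^3)·Dx + (-1 + 2·x + 5·x^2 + 4·x^3 + x^4)·Dx^2  (order 2).
h: a_k = 0, -2, -2, -6, -16, -236/5, …
ICs: h(0) = 0, h′(0) = -2.

f: a_k = -2, -2, -4, -6, -10, -16, …
h₀=f(r): pull back L_f along r ⇒ L₀.
h=∫₀ˣh₀: take L = L₀·Dx.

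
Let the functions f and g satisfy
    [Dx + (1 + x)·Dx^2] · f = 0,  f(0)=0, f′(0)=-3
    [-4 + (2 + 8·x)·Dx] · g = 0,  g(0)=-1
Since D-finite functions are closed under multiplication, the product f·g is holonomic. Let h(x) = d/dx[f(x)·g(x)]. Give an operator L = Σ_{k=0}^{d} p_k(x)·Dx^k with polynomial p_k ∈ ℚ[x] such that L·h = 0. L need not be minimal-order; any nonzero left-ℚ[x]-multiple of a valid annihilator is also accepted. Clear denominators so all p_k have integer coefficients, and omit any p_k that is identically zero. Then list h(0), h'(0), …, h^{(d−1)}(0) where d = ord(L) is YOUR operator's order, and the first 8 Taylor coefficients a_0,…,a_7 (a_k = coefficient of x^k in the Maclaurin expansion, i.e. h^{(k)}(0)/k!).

L = (-4 + 40·x + 8·x^2) + (28 + 174·x + 264·x^2 + 64·x^3)·Dx + (5 + 47·x + 138·x^2 + 128·x^3 + 32·x^4)·Dx^2  (order 2).
h: a_k = 3, 9, -24, 65, -389/2, 3156/5, -10807/5, 268067/35, …
ICs: h(0) = 3, h′(0) = 9.

f: a_k = 0, -3, 3/2, -1, 3/4, -3/5, 1/2, -3/7, …
g: a_k = -1, -2, 2, -4, 10, -28, 84, -264, …
Sym-product of L_f,L_g gives L₀ (≤ ord 2).
h₀' ⇒ L via d/dx closure of L₀.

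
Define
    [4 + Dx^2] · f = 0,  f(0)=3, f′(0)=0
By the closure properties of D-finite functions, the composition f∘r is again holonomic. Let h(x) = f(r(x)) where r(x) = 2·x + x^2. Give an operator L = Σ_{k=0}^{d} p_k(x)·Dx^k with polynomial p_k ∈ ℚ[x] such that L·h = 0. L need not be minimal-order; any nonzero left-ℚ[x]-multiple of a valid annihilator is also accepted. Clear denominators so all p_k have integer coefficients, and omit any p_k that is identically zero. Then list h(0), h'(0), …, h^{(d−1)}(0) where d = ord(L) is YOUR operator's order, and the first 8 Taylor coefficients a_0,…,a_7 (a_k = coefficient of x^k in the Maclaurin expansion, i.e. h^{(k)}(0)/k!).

L = (16 + 48·x + 48·x^2 + 16·x^3) - Dx + (1 + x)·Dx^2  (order 2).
h: a_k = 3, 0, -24, -24, 26, 64, 464/15, -176/5, …
ICs: h(0) = 3, h′(0) = 0.

f: a_k = 3, 0, -6, 0, 2, 0, -4/15, 0, …
L₀ from L_f via x↦r, Dx↦r'^{-1}Dx.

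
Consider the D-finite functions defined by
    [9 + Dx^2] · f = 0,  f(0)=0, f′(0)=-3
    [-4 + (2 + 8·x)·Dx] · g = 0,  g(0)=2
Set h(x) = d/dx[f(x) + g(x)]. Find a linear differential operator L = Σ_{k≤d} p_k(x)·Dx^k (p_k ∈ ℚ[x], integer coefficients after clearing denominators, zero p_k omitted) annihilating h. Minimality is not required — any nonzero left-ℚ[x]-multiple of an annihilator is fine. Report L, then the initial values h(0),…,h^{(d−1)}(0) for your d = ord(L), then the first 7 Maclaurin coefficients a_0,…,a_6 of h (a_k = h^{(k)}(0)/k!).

L = (-414 - 432·x - 864·x^2) + (-63 - 468·x - 1296·x^2 - 1728·x^3)·Dx + (-46 - 48·x - 96·x^2)·Dx^2 + (-7 - 52·x - 144·x^2 - 192·x^3)·Dx^3  (order 3).
h: a_k = 1, -8, 75/2, -80, 2159/8, -1008, 295923/80, …
ICs: h(0) = 1, h′(0) = -8, h′′(0) = 75.

f: a_k = 0, -3, 0, 9/2, 0, -81/40, 0, …
g: a_k = 2, 4, -4, 8, -20, 56, -168, …
f+g: L₀ = lclm(L_f,L_g), ord ≤ 2+1.
Differentiate: ansatz ord ≤ ord L₀ ⇒ L.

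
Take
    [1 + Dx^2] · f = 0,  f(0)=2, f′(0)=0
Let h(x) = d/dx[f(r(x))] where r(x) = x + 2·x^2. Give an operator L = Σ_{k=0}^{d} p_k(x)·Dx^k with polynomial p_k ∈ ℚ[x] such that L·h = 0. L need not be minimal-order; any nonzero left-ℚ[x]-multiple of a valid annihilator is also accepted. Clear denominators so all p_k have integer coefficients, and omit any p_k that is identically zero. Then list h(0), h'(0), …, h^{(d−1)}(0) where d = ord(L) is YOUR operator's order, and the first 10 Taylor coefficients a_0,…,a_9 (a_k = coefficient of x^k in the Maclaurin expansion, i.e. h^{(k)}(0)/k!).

f: a_k = 2, 0, -1, 0, 1/12, 0, -1/360, 0, 1/20160, 0, …
Substitute x→r, Dx→(1/r')Dx; clear ⇒ L₀.
Differentiate: ansatz ord ≤ ord L₀ ⇒ L.
L = (49 + 16·x + 96·x^2 + 256·x^3 + 256·x^4) + (-12 - 48·x)·Dx + (1 + 8·x + 16·x^2)·Dx^2  (order 2).
h: a_k = 0, -2, -12, -47/3, 10/3, 719/60, 553/30, 23521/2520, -559/140, -1199521/181440, …
ICs: h(0) = 0, h′(0) = -2.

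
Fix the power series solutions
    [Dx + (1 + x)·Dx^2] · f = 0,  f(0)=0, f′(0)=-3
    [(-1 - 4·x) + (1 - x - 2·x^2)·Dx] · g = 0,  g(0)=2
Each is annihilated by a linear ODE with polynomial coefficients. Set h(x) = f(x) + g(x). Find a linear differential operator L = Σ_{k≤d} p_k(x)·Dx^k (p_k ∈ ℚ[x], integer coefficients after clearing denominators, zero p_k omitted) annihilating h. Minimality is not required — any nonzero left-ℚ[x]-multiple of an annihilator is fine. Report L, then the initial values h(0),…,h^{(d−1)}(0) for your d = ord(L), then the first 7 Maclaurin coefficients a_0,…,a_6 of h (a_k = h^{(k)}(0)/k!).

f: a_k = 0, -3, 3/2, -1, 3/4, -3/5, 1/2, …
g: a_k = 2, 2, 6, 10, 22, 42, 86, …
Weyl lclm of L_f,L_g ⇒ L₀ (ord ≤ 3).
L = (-42 - 144·x - 144·x^2 - 96·x^3)·Dx + (-28 - 172·x - 312·x^2 - 328·x^3 - 160·x^4)·Dx^2 + (7 + 14·x - 5·x^2 - 56·x^3 - 76·x^4 - 32·x^5)·Dx^3  (order 3).
h: a_k = 2, -1, 15/2, 9, 91/4, 207/5, 173/2, …
ICs: h(0) = 2, h′(0) = -1, h′′(0) = 15.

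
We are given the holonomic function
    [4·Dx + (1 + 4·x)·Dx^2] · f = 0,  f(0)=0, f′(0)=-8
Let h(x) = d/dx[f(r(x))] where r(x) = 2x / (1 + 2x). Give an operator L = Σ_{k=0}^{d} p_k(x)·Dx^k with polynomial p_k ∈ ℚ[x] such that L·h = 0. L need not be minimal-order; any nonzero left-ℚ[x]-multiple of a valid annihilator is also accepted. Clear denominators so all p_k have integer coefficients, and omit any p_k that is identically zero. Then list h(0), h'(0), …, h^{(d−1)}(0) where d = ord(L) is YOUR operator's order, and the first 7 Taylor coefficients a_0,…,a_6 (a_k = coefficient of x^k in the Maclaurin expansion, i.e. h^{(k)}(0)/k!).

L = (12 + 40·x) + (1 + 12·x + 20·x^2)·Dx  (order 1).
h: a_k = -16, 192, -1984, 19968, -199936, 1999872, -19999744, …
ICs: h(0) = -16.

f: a_k = 0, -8, 16, -128/3, 128, -2048/5, 4096/3, …
L₀ from L_f via x↦r, Dx↦r'^{-1}Dx.
Derive L from L₀ (diff closure).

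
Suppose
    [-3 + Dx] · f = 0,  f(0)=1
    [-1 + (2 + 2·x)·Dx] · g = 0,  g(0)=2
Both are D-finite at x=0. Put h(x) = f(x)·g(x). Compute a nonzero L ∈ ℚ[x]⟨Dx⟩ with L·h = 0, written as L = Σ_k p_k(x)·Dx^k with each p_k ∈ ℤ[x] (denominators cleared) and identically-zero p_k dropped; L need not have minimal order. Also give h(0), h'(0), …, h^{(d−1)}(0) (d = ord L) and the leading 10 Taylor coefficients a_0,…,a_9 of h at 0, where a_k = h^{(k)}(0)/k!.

L = (-7 - 6·x) + (2 + 2·x)·Dx  (order 1).
h: a_k = 2, 7, 47/4, 103/8, 667/64, 4277/640, 9063/2560, 57333/35840, 51423/81920, 251591/1146880, …
ICs: h(0) = 2.

f: a_k = 1, 3, 9/2, 9/2, 27/8, 81/40, 81/80, 243/560, 729/4480, 243/4480, …
g: a_k = 2, 1, -1/4, 1/8, -5/64, 7/128, -21/512, 33/1024, -429/16384, 715/32768, …
L₀ := L_f ⊗_s L_g (sym. prod.), ord ≤ 1.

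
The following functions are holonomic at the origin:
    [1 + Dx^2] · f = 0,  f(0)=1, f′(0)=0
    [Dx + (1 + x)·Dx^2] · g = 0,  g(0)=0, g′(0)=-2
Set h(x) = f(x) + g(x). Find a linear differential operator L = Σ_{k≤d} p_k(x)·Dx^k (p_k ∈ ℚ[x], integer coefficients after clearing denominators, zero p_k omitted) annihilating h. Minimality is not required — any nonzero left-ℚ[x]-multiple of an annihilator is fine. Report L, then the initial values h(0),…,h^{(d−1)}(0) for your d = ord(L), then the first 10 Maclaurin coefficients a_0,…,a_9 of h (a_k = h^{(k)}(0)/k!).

f: a_k = 1, 0, -1/2, 0, 1/24, 0, -1/720, 0, 1/40320, 0, …
g: a_k = 0, -2, 1, -2/3, 1/2, -2/5, 1/3, -2/7, 1/4, -2/9, …
Sum ⇒ L₀ = lclm(L_f,L_g) in ℚ(x)⟨Dx⟩.
L = (7 + 2·x + x^2)·Dx + (3 + 5·x + 3·x^2 + x^3)·Dx^2 + (7 + 2·x + x^2)·Dx^3 + (3 + 5·x + 3·x^2 + x^3)·Dx^4  (order 4).
h: a_k = 1, -2, 1/2, -2/3, 13/24, -2/5, 239/720, -2/7, 10081/40320, -2/9, …
ICs: h(0) = 1, h′(0) = -2, h′′(0) = 1, h′′′(0) = -4.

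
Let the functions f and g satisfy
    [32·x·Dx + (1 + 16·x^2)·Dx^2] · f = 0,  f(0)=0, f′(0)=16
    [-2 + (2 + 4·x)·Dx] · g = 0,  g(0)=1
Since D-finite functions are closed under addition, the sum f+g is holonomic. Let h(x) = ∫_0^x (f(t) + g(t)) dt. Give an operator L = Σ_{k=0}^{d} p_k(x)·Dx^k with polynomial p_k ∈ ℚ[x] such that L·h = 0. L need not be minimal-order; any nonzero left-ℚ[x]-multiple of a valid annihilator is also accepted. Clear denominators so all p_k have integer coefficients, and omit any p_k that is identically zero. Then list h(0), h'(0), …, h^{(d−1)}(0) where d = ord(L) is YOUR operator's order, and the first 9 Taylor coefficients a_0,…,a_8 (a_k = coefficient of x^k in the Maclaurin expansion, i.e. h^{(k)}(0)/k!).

L = (-32 - 160·x + 1536·x^2 + 1536·x^3)·Dx^2 + (-35 - 128·x + 1312·x^2 + 6144·x^3 + 5376·x^4)·Dx^3 + (-1 + 30·x + 96·x^2 + 576·x^3 + 1792·x^4 + 1536·x^5)·Dx^4  (order 4).
h: a_k = 0, 1, 17/2, -1/6, -509/24, -1/8, 32803/240, -3/16, -1048345/896, …
ICs: h(0) = 0, h′(0) = 1, h′′(0) = 17, h′′′(0) = -1.

f: a_k = 0, 16, 0, -256/3, 0, 4096/5, 0, -65536/7, 0, …
g: a_k = 1, 1, -1/2, 1/2, -5/8, 7/8, -21/16, 33/16, -429/128, …
f+g: L₀ = lclm(L_f,L_g), ord ≤ 2+1.
h=∫h₀ ⇒ L = L₀·Dx.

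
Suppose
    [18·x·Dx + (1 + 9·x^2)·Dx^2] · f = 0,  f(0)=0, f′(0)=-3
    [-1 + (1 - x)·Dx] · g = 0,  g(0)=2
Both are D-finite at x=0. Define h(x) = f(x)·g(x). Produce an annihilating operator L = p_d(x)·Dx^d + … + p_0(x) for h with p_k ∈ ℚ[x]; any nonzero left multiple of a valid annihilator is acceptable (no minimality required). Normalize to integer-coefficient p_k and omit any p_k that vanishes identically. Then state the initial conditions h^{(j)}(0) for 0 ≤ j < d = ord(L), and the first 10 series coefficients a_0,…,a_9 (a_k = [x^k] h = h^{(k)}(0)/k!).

f: a_k = 0, -3, 0, 9, 0, -243/5, 0, 2187/7, 0, -2187, …
g: a_k = 2, 2, 2, 2, 2, 2, 2, 2, 2, 2, …
Sym-product of L_f,L_g gives L₀ (≤ ord 2).
L = 18·x + (2 - 18·x + 36·x^2)·Dx + (-1 + x - 9·x^2 + 9·x^3)·Dx^2  (order 2).
h: a_k = 0, -6, -6, 12, 12, -426/5, -426/5, 18888/35, 18888/35, -134202/35, …
ICs: h(0) = 0, h′(0) = -6.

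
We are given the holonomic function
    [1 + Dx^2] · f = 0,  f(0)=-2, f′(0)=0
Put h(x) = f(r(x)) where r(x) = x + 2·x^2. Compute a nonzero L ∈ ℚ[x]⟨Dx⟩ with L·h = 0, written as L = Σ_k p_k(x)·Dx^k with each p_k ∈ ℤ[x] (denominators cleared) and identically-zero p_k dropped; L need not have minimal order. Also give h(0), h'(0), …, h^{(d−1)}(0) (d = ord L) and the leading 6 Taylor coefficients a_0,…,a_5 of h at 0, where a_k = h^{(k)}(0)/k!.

f: a_k = -2, 0, 1, 0, -1/12, 0, …
f∘r: x↦r, Dx↦Dx/r' in L_f ⇒ L₀.
L = (1 + 12·x + 48·x^2 + 64·x^3) - 4·Dx + (1 + 4·x)·Dx^2  (order 2).
h: a_k = -2, 0, 1, 4, 47/12, -2/3, …
ICs: h(0) = -2, h′(0) = 0.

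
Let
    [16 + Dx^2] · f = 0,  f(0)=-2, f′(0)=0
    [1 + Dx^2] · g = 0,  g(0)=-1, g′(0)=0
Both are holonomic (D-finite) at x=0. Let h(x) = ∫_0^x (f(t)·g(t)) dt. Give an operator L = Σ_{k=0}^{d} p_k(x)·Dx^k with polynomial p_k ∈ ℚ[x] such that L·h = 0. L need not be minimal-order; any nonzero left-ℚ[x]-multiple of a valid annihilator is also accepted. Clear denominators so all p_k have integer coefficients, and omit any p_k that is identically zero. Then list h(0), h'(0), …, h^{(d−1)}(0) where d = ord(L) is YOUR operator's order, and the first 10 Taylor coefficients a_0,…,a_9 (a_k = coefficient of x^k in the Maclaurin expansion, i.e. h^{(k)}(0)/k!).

L = 225·Dx + 34·Dx^3 + Dx^5  (order 5).
h: a_k = 0, 2, 0, -17/3, 0, 353/60, 0, -8177/2520, 0, 198593/181440, …
ICs: h(0) = 0, h′(0) = 2, h′′(0) = 0, h′′′(0) = -34, h′′′′(0) = 0.

f: a_k = -2, 0, 16, 0, -64/3, 0, 512/45, 0, -1024/315, 0, …
g: a_k = -1, 0, 1/2, 0, -1/24, 0, 1/720, 0, -1/40320, 0, …
f·g: L₀ = L_f ⊗_s L_g, ord ≤ 2·2.
h=∫h₀ ⇒ L = L₀·Dx.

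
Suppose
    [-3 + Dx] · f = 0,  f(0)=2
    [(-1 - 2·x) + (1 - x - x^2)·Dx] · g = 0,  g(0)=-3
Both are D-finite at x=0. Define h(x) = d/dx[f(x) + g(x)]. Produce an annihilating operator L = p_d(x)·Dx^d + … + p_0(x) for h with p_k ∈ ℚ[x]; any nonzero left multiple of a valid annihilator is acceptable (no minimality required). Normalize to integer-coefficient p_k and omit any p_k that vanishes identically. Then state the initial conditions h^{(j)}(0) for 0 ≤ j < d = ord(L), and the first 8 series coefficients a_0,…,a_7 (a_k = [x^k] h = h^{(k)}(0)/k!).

f: a_k = 2, 6, 9, 9, 27/4, 81/20, 81/40, 243/280, …
g: a_k = -3, -3, -6, -9, -15, -24, -39, -63, …
L₀ := lclm(L_f,L_g); ord L₀ ≤ 1+1.
Differentiate: ansatz ord ≤ ord L₀ ⇒ L.
L = (18 + 126·x + 144·x^2 + 180·x^3 + 54·x^4) + (-9 - 48·x - 81·x^2 - 24·x^3 + 45·x^4 + 18·x^5)·Dx + (1 + 2·x + 11·x^2 - 12·x^3 - 21·x^4 - 6·x^5)·Dx^2  (order 2).
h: a_k = 3, 6, 0, -33, -399/4, -4437/20, -17397/40, -227751/280, …
ICs: h(0) = 3, h′(0) = 6.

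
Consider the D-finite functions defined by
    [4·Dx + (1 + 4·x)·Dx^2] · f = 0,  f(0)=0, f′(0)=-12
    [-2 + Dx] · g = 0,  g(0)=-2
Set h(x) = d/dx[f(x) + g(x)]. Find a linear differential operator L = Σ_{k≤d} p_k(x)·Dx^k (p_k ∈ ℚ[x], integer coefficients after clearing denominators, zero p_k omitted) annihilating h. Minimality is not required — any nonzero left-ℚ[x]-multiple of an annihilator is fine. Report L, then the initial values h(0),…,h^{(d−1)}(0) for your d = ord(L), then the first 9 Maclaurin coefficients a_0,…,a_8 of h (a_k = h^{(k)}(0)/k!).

f: a_k = 0, -12, 24, -64, 192, -3072/5, 2048, -49152/7, 24576, …
g: a_k = -2, -4, -4, -8/3, -4/3, -8/15, -8/45, -16/315, -4/315, …
h₀=f+g: left-lcm gives L₀, ord ≤ 3.
h=h₀': d/dx-closure on L₀ ⇒ L.
L = (-40 - 32·x) + (14 - 16·x - 32·x^2)·Dx + (3 + 16·x + 16·x^2)·Dx^2  (order 2).
h: a_k = -16, 40, -200, 2288/3, -9224/3, 184304/15, -2211856/45, 61931488/315, -247726088/315, …
ICs: h(0) = -16, h′(0) = 40.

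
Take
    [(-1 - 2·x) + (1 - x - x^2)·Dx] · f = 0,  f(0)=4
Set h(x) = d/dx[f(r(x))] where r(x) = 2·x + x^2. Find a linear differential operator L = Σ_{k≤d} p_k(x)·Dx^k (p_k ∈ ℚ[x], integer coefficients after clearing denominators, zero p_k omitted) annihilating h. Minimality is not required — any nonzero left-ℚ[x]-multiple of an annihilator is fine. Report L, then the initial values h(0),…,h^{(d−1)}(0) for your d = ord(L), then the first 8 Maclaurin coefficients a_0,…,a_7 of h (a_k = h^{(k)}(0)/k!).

L = (9 + 42·x + 105·x^2 + 164·x^3 + 141·x^4 + 60·x^5 + 10·x^6) + (-1 - 3·x + 9·x^2 + 39·x^3 + 55·x^4 + 39·x^5 + 14·x^6 + 2·x^7)·Dx  (order 1).
h: a_k = 8, 72, 384, 1888, 8680, 38280, 164192, 689824, …
ICs: h(0) = 8.

f: a_k = 4, 4, 8, 12, 20, 32, 52, 84, …
h₀=f(r): pull back L_f along r ⇒ L₀.
Derive L from L₀ (diff closure).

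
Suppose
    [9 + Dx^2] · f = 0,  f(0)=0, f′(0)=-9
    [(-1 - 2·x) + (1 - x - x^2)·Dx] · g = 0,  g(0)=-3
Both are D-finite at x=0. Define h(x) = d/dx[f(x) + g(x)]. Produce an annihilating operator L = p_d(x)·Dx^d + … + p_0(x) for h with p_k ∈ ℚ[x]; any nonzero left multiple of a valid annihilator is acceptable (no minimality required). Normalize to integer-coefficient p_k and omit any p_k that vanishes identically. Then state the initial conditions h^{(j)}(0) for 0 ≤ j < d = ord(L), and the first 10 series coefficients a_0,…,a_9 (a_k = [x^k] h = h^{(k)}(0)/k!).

L = (468 + 1026·x + 1170·x^2 + 450·x^3 + 630·x^4 + 486·x^5 + 162·x^6) + (-81 - 63·x + 252·x^2 + 45·x^3 - 90·x^4 + 153·x^5 + 189·x^6 + 54·x^7)·Dx + (52 + 114·x + 130·x^2 + 50·x^3 + 70·x^4 + 54·x^5 + 18·x^6)·Dx^2 + (-9 - 7·x + 28·x^2 + 5·x^3 - 10·x^4 + 17·x^5 + 21·x^6 + 6·x^7)·Dx^3  (order 3).
h: a_k = -12, -12, 27/2, -60, -1203/8, -234, -34551/80, -816, -6659361/4480, -2670, …
ICs: h(0) = -12, h′(0) = -12, h′′(0) = 27.

f: a_k = 0, -9, 0, 27/2, 0, -243/40, 0, 729/560, 0, -729/4480, …
g: a_k = -3, -3, -6, -9, -15, -24, -39, -63, -102, -165, …
Sum ⇒ L₀ = lclm(L_f,L_g) in ℚ(x)⟨Dx⟩.
Differentiate: ansatz ord ≤ ord L₀ ⇒ L.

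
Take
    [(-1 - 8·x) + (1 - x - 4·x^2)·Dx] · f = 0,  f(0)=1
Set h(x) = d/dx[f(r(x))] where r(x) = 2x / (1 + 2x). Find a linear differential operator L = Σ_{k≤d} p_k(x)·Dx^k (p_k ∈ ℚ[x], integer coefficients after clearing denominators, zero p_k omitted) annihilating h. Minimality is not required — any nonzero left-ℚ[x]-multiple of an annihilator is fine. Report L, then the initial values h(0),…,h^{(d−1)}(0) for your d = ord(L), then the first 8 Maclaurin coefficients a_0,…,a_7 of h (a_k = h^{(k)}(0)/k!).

L = (16 + 96·x + 960·x^2 + 1152·x^3) + (-1 - 22·x - 60·x^2 + 248·x^3 + 576·x^4)·Dx  (order 1).
h: a_k = 2, 32, 0, 1024, -2560, 30720, -129024, 950272, …
ICs: h(0) = 2.

f: a_k = 1, 1, 5, 9, 29, 65, 181, 441, …
h₀=f(r): pull back L_f along r ⇒ L₀.
h=h₀': d/dx-closure on L₀ ⇒ L.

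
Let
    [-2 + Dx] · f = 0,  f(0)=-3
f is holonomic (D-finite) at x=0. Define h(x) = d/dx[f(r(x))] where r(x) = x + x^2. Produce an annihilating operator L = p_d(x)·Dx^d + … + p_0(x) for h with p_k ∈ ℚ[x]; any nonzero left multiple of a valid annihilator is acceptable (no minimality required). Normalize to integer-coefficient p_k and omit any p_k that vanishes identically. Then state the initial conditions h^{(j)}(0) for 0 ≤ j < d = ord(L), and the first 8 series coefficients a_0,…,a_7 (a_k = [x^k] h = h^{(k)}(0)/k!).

f: a_k = -3, -6, -6, -4, -2, -4/5, -4/15, -8/105, …
Substitute x→r, Dx→(1/r')Dx; clear ⇒ L₀.
h₀' ⇒ L via d/dx closure of L₀.
L = (4 + 8·x + 8·x^2) + (-1 - 2·x)·Dx  (order 1).
h: a_k = -6, -24, -48, -80, -104, -608/5, -1856/15, -12224/105, …
ICs: h(0) = -6.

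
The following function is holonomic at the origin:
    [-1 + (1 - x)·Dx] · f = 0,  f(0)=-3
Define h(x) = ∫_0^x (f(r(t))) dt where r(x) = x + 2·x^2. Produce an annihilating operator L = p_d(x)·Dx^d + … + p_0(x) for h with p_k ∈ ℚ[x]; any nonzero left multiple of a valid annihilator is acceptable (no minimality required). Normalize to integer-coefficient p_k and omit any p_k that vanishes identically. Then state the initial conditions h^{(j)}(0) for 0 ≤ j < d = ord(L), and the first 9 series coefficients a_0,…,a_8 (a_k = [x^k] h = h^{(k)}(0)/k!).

f: a_k = -3, -3, -3, -3, -3, -3, -3, -3, -3, …
L₀ from L_f via x↦r, Dx↦r'^{-1}Dx.
Integrate: L := L₀·Dx.
L = (1 + 4·x)·Dx + (-1 + x + 2·x^2)·Dx^2  (order 2).
h: a_k = 0, -3, -3/2, -3, -15/4, -33/5, -21/2, -129/7, -255/8, …
ICs: h(0) = 0, h′(0) = -3.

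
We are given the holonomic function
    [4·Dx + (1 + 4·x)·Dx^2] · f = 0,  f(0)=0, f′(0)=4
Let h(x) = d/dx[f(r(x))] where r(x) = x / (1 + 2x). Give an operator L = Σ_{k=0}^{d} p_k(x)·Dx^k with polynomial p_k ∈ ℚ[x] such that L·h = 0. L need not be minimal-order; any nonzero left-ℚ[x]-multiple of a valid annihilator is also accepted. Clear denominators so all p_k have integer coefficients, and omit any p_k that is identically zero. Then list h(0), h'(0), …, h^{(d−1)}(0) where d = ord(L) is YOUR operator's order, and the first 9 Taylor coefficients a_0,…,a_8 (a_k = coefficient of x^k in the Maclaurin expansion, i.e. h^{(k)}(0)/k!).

L = (8 + 24·x) + (1 + 8·x + 12·x^2)·Dx  (order 1).
h: a_k = 4, -32, 208, -1280, 7744, -46592, 279808, -1679360, 10077184, …
ICs: h(0) = 4.

f: a_k = 0, 4, -8, 64/3, -64, 1024/5, -2048/3, 16384/7, -8192, …
h₀=f(r): pull back L_f along r ⇒ L₀.
h=h₀': d/dx-closure on L₀ ⇒ L.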